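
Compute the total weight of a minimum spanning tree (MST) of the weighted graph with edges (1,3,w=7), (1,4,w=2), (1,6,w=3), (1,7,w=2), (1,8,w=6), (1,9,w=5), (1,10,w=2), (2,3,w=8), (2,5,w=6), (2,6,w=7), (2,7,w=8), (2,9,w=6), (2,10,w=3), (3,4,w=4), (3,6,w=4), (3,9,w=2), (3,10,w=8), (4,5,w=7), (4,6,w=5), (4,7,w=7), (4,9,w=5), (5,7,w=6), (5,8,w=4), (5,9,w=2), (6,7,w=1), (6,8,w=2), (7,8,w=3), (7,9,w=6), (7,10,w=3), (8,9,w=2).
18 (MST edges: (1,4,w=2), (1,7,w=2), (1,10,w=2), (2,10,w=3), (3,9,w=2), (5,9,w=2), (6,7,w=1), (6,8,w=2), (8,9,w=2); sum of weights 2 + 2 + 2 + 3 + 2 + 2 + 1 + 2 + 2 = 18)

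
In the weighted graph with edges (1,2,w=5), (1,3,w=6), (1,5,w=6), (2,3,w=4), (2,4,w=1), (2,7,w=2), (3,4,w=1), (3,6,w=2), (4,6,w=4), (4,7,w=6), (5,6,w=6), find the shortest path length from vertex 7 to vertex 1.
7 (path: 7 -> 2 -> 1; weights 2 + 5 = 7)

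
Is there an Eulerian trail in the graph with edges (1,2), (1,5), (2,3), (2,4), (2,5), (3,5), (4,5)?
Yes — and in fact it has an Eulerian circuit (the graph is connected and all 5 vertices have even degree)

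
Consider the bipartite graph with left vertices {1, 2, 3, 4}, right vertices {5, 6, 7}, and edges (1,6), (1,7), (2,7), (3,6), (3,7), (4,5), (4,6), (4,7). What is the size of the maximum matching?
3 (matching: (1,7), (3,6), (4,5); upper bound min(|L|,|R|) = min(4,3) = 3)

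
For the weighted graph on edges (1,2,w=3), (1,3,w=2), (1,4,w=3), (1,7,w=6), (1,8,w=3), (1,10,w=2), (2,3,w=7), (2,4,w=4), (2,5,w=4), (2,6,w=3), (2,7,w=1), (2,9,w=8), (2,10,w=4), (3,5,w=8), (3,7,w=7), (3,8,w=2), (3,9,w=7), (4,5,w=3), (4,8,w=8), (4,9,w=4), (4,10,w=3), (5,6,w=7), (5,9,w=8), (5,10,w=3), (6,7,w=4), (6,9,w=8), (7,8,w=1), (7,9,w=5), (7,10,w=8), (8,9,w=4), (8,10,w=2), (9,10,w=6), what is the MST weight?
21 (MST edges: (1,3,w=2), (1,4,w=3), (1,10,w=2), (2,6,w=3), (2,7,w=1), (3,8,w=2), (4,5,w=3), (4,9,w=4), (7,8,w=1); sum of weights 2 + 3 + 2 + 3 + 1 + 2 + 3 + 4 + 1 = 21)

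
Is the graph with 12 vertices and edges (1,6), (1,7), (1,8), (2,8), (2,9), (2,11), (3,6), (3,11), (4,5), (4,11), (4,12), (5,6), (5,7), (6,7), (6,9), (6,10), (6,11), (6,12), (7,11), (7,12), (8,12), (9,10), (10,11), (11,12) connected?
Yes (BFS from 1 visits [1, 6, 7, 8, 3, 5, 9, 10, 11, 12, 2, 4] — all 12 vertices reached)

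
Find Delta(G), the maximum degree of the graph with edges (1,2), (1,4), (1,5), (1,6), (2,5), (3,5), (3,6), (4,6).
4 (attained at vertex 1)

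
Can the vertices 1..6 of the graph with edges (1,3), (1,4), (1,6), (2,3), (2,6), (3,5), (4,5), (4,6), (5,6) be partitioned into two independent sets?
No (odd cycle of length 3: 4 -> 1 -> 6 -> 4)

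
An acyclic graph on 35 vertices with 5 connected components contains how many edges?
30 (Each of the 5 component trees on V_i vertices has V_i - 1 edges; summing gives V - C = 35 - 5 = 30)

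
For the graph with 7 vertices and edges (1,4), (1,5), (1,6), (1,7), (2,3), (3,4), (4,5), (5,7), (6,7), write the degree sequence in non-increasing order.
[4, 3, 3, 3, 2, 2, 1] (degrees: deg(1)=4, deg(2)=1, deg(3)=2, deg(4)=3, deg(5)=3, deg(6)=2, deg(7)=3)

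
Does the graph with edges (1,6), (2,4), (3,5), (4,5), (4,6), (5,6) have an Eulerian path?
No (6 vertices have odd degree: {1, 2, 3, 4, 5, 6}; Eulerian path requires 0 or 2)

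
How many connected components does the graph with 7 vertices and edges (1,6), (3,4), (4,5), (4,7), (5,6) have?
2 (components: {1, 3, 4, 5, 6, 7}, {2})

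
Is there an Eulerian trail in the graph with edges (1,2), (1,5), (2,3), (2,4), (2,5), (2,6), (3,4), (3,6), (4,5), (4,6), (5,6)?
Yes (the graph is connected and exactly 2 vertices have odd degree: {2, 3}; any Eulerian path must start and end at those)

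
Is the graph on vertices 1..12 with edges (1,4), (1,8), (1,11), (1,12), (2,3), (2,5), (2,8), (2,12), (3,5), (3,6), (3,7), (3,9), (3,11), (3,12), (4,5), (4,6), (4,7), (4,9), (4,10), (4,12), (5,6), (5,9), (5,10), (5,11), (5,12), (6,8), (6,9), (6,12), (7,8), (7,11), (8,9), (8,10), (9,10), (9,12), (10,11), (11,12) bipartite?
No (odd cycle of length 3: 11 -> 1 -> 12 -> 11)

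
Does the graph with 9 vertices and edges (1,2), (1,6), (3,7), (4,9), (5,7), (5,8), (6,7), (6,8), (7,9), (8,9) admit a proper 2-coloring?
Yes. Partition: {1, 4, 7, 8}, {2, 3, 5, 6, 9}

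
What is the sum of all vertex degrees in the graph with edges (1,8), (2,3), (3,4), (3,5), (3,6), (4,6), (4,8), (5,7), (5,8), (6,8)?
20 (handshake: sum of degrees = 2|E| = 2 x 10 = 20)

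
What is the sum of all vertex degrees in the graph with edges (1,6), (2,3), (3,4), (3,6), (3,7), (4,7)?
12 (handshake: sum of degrees = 2|E| = 2 x 6 = 12)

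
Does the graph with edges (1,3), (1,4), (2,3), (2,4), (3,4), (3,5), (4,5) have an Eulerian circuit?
Yes (the graph is connected and all 5 vertices have even degree)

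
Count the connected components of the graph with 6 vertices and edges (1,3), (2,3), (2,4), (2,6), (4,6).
2 (components: {1, 2, 3, 4, 6}, {5})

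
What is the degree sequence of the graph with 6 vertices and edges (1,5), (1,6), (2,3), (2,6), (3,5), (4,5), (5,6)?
[4, 3, 2, 2, 2, 1] (degrees: deg(1)=2, deg(2)=2, deg(3)=2, deg(4)=1, deg(5)=4, deg(6)=3)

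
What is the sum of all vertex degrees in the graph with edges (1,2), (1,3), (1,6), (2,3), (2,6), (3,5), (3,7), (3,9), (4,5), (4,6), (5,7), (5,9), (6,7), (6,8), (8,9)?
30 (handshake: sum of degrees = 2|E| = 2 x 15 = 30)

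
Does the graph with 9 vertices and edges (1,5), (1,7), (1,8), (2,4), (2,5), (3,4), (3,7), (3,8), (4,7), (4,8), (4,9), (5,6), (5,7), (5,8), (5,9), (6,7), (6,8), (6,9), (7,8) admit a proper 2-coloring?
No (odd cycle of length 3: 8 -> 1 -> 7 -> 8)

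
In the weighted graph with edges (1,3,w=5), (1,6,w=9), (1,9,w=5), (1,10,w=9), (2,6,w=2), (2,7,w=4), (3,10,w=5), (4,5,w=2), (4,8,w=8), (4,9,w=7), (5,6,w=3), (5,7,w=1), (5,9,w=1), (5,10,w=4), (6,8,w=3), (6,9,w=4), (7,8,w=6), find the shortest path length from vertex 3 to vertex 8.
15 (path: 3 -> 10 -> 5 -> 6 -> 8; weights 5 + 4 + 3 + 3 = 15)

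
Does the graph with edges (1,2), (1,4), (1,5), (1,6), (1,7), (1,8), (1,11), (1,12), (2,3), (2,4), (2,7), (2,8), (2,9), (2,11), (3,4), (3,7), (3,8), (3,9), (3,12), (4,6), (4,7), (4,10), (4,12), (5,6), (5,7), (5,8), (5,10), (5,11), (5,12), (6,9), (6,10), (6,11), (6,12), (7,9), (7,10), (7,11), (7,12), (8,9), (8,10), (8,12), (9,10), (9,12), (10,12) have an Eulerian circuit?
No (10 vertices have odd degree: {2, 4, 5, 6, 7, 8, 9, 10, 11, 12}; Eulerian circuit requires 0)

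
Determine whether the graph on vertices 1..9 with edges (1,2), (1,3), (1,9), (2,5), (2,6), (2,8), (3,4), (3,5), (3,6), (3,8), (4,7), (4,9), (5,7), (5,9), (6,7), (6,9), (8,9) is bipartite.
Yes. Partition: {1, 4, 5, 6, 8}, {2, 3, 7, 9}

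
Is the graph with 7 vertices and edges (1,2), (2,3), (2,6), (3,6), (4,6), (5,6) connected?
No, it has 2 components: {1, 2, 3, 4, 5, 6}, {7}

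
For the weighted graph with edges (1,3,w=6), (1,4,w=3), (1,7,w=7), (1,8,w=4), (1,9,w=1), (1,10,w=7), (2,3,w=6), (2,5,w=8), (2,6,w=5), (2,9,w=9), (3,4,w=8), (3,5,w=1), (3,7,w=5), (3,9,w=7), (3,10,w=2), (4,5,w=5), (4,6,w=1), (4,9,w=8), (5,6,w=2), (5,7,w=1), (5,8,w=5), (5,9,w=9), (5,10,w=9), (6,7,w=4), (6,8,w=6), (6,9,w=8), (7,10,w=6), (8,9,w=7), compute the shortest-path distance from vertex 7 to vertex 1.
7 (path: 7 -> 1; weights 7 = 7)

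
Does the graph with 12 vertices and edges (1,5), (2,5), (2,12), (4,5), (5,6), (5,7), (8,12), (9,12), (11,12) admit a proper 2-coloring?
Yes. Partition: {1, 2, 3, 4, 6, 7, 8, 9, 10, 11}, {5, 12}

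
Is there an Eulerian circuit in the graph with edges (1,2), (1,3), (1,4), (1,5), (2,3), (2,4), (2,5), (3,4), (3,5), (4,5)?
Yes (the graph is connected and all 5 vertices have even degree)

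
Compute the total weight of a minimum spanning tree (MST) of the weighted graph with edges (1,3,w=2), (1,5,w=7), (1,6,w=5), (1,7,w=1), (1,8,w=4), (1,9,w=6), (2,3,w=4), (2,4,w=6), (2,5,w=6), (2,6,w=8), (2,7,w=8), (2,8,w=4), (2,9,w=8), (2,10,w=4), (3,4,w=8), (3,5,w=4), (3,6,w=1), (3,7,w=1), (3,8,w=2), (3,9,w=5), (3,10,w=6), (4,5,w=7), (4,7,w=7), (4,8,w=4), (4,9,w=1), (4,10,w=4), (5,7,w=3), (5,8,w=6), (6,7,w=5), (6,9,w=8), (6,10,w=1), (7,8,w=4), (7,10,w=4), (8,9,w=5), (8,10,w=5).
18 (MST edges: (1,7,w=1), (2,3,w=4), (3,6,w=1), (3,7,w=1), (3,8,w=2), (4,8,w=4), (4,9,w=1), (5,7,w=3), (6,10,w=1); sum of weights 1 + 4 + 1 + 1 + 2 + 4 + 1 + 3 + 1 = 18)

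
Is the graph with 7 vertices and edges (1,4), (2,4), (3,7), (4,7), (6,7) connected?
No, it has 2 components: {1, 2, 3, 4, 6, 7}, {5}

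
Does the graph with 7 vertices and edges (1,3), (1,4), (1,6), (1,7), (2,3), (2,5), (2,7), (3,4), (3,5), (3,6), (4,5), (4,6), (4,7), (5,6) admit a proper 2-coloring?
No (odd cycle of length 3: 4 -> 1 -> 3 -> 4)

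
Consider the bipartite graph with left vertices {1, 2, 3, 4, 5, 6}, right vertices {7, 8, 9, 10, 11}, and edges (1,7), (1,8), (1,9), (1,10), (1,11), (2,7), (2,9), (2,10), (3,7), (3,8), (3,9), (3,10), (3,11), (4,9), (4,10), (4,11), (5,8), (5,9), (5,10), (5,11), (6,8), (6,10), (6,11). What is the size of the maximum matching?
5 (matching: (1,11), (2,10), (3,7), (4,9), (5,8); upper bound min(|L|,|R|) = min(6,5) = 5)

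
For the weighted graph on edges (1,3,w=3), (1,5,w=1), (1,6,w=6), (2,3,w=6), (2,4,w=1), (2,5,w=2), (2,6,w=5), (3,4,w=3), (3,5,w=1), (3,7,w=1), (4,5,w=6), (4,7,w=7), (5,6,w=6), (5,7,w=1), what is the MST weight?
11 (MST edges: (1,5,w=1), (2,4,w=1), (2,5,w=2), (2,6,w=5), (3,5,w=1), (3,7,w=1); sum of weights 1 + 1 + 2 + 5 + 1 + 1 = 11)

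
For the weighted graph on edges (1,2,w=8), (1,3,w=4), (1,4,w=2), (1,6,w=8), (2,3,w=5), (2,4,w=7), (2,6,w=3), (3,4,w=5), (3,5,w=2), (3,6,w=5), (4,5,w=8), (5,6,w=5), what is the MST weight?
16 (MST edges: (1,3,w=4), (1,4,w=2), (2,3,w=5), (2,6,w=3), (3,5,w=2); sum of weights 4 + 2 + 5 + 3 + 2 = 16)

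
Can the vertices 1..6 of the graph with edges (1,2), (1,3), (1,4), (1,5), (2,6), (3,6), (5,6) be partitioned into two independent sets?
Yes. Partition: {1, 6}, {2, 3, 4, 5}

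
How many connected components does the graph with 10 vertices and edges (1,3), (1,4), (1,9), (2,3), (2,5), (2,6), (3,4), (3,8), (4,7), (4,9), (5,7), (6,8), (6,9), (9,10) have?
1 (components: {1, 2, 3, 4, 5, 6, 7, 8, 9, 10})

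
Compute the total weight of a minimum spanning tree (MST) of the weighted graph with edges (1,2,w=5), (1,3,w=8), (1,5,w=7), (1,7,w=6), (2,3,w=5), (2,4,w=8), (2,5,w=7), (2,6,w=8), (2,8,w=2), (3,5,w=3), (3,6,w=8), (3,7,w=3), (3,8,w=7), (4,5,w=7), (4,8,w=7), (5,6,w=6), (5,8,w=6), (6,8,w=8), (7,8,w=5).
31 (MST edges: (1,2,w=5), (2,3,w=5), (2,8,w=2), (3,5,w=3), (3,7,w=3), (4,5,w=7), (5,6,w=6); sum of weights 5 + 5 + 2 + 3 + 3 + 7 + 6 = 31)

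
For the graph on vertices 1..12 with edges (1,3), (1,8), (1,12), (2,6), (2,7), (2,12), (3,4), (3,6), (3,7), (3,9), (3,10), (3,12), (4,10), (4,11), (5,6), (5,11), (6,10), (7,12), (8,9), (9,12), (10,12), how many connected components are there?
1 (components: {1, 2, 3, 4, 5, 6, 7, 8, 9, 10, 11, 12})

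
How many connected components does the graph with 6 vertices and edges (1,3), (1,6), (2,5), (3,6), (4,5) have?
2 (components: {1, 3, 6}, {2, 4, 5})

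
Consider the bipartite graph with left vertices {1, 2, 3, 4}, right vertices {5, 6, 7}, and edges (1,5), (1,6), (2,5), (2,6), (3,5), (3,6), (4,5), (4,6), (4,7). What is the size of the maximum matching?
3 (matching: (1,6), (2,5), (4,7); upper bound min(|L|,|R|) = min(4,3) = 3)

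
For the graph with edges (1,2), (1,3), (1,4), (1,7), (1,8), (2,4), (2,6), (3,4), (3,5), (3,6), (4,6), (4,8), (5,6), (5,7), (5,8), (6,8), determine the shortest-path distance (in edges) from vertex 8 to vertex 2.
2 (path: 8 -> 6 -> 2, 2 edges)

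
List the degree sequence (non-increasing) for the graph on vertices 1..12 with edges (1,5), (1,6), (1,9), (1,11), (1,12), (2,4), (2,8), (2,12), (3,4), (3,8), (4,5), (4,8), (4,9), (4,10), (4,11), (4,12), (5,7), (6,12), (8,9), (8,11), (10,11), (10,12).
[8, 5, 5, 5, 4, 3, 3, 3, 3, 2, 2, 1] (degrees: deg(1)=5, deg(2)=3, deg(3)=2, deg(4)=8, deg(5)=3, deg(6)=2, deg(7)=1, deg(8)=5, deg(9)=3, deg(10)=3, deg(11)=4, deg(12)=5)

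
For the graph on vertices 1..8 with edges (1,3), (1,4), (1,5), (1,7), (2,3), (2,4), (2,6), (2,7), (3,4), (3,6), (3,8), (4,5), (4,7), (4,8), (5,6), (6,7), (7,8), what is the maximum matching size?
4 (matching: (1,5), (2,4), (3,6), (7,8); upper bound floor(n/2) = floor(8/2) = 4)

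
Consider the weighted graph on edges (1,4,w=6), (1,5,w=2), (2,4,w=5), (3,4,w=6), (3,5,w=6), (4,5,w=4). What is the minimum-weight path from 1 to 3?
8 (path: 1 -> 5 -> 3; weights 2 + 6 = 8)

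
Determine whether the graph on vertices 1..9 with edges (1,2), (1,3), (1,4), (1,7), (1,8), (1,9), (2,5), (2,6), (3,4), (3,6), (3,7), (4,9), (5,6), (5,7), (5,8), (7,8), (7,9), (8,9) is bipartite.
No (odd cycle of length 3: 7 -> 1 -> 9 -> 7)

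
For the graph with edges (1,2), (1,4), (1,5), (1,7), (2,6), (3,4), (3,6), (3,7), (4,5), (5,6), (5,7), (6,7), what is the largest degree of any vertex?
4 (attained at vertices 1, 5, 6, 7)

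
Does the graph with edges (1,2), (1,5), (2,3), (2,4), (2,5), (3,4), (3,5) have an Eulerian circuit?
No (2 vertices have odd degree: {3, 5}; Eulerian circuit requires 0)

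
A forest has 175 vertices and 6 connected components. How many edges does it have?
169 (Each of the 6 component trees on V_i vertices has V_i - 1 edges; summing gives V - C = 175 - 6 = 169)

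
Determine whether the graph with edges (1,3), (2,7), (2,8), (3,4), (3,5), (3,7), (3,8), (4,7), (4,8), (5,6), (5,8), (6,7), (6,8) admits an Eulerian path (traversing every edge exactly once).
No (6 vertices have odd degree: {1, 3, 4, 5, 6, 8}; Eulerian path requires 0 or 2)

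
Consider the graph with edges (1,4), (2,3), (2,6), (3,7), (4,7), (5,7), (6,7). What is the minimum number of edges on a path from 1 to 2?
4 (path: 1 -> 4 -> 7 -> 6 -> 2, 4 edges)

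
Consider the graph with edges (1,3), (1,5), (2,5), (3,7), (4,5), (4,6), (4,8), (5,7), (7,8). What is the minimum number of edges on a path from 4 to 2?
2 (path: 4 -> 5 -> 2, 2 edges)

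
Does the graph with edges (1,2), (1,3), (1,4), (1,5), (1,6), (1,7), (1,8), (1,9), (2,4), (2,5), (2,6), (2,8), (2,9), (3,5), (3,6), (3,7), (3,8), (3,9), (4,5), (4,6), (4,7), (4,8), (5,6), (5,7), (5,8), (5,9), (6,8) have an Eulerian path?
Yes — and in fact it has an Eulerian circuit (the graph is connected and all 9 vertices have even degree)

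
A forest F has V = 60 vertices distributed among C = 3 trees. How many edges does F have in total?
57 (Each of the 3 component trees on V_i vertices has V_i - 1 edges; summing gives V - C = 60 - 3 = 57)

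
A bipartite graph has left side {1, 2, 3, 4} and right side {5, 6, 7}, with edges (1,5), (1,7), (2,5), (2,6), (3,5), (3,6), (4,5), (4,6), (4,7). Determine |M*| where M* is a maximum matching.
3 (matching: (1,7), (2,6), (3,5); upper bound min(|L|,|R|) = min(4,3) = 3)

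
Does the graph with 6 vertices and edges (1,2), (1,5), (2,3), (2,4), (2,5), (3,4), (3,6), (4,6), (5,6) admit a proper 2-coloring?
No (odd cycle of length 3: 2 -> 1 -> 5 -> 2)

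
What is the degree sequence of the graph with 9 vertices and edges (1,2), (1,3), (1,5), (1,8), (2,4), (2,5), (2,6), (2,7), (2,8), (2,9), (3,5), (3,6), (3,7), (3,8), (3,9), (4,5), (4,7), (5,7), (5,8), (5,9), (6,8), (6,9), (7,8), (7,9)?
[7, 7, 6, 6, 6, 5, 4, 4, 3] (degrees: deg(1)=4, deg(2)=7, deg(3)=6, deg(4)=3, deg(5)=7, deg(6)=4, deg(7)=6, deg(8)=6, deg(9)=5)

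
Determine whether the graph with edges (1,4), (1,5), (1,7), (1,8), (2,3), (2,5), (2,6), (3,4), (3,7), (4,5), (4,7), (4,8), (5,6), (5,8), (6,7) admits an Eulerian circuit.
No (6 vertices have odd degree: {2, 3, 4, 5, 6, 8}; Eulerian circuit requires 0)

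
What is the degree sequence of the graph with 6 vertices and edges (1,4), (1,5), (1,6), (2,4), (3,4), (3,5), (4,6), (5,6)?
[4, 3, 3, 3, 2, 1] (degrees: deg(1)=3, deg(2)=1, deg(3)=2, deg(4)=4, deg(5)=3, deg(6)=3)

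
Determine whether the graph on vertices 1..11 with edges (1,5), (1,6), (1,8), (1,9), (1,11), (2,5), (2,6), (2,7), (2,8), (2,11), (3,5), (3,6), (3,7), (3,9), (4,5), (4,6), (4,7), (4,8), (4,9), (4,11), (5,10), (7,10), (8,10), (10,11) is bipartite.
Yes. Partition: {1, 2, 3, 4, 10}, {5, 6, 7, 8, 9, 11}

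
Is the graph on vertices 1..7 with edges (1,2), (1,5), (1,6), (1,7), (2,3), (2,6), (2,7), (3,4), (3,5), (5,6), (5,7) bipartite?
No (odd cycle of length 3: 2 -> 1 -> 6 -> 2)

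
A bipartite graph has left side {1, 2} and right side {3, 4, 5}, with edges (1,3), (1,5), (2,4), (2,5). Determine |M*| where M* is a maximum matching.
2 (matching: (1,5), (2,4); upper bound min(|L|,|R|) = min(2,3) = 2)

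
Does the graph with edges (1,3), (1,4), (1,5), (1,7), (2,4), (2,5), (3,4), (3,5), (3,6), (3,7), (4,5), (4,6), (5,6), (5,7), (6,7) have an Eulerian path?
Yes (the graph is connected and exactly 2 vertices have odd degree: {3, 4}; any Eulerian path must start and end at those)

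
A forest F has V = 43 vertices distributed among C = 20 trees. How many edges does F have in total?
23 (Each of the 20 component trees on V_i vertices has V_i - 1 edges; summing gives V - C = 43 - 20 = 23)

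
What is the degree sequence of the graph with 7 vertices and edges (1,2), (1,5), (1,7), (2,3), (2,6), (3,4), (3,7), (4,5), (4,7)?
[3, 3, 3, 3, 3, 2, 1] (degrees: deg(1)=3, deg(2)=3, deg(3)=3, deg(4)=3, deg(5)=2, deg(6)=1, deg(7)=3)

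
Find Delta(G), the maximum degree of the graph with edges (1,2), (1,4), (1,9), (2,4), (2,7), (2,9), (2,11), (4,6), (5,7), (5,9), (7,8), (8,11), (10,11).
5 (attained at vertex 2)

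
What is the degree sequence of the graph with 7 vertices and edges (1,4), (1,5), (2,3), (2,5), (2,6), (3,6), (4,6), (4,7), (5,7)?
[3, 3, 3, 3, 2, 2, 2] (degrees: deg(1)=2, deg(2)=3, deg(3)=2, deg(4)=3, deg(5)=3, deg(6)=3, deg(7)=2)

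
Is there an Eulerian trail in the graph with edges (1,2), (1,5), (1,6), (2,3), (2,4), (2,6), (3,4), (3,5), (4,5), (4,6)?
No (4 vertices have odd degree: {1, 3, 5, 6}; Eulerian path requires 0 or 2)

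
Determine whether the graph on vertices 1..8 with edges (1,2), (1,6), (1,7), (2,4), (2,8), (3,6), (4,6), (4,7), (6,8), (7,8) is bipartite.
Yes. Partition: {1, 3, 4, 5, 8}, {2, 6, 7}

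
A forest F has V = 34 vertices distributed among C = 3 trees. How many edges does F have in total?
31 (Each of the 3 component trees on V_i vertices has V_i - 1 edges; summing gives V - C = 34 - 3 = 31)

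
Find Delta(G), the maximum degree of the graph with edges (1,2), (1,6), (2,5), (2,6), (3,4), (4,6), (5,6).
4 (attained at vertex 6)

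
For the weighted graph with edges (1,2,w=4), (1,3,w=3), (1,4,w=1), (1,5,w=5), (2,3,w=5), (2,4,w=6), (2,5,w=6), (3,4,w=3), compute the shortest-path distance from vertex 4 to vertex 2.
5 (path: 4 -> 1 -> 2; weights 1 + 4 = 5)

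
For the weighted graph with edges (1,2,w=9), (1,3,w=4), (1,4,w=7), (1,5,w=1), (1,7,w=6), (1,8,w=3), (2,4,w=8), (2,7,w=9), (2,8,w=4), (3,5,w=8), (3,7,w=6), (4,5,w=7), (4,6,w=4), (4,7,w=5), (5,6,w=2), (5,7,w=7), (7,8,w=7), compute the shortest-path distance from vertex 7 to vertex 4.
5 (path: 7 -> 4; weights 5 = 5)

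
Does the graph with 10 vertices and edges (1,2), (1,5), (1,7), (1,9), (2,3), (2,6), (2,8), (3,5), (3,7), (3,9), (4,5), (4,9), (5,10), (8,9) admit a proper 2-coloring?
Yes. Partition: {1, 3, 4, 6, 8, 10}, {2, 5, 7, 9}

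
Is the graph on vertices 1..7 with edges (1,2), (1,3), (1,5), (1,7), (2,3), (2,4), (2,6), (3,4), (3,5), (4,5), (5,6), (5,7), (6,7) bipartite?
No (odd cycle of length 3: 3 -> 1 -> 5 -> 3)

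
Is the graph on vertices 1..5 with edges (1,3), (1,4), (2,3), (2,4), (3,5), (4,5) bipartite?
Yes. Partition: {1, 2, 5}, {3, 4}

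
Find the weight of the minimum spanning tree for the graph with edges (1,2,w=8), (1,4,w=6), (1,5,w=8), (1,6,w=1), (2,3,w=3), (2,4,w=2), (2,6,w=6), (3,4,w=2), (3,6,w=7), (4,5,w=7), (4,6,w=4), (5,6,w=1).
10 (MST edges: (1,6,w=1), (2,4,w=2), (3,4,w=2), (4,6,w=4), (5,6,w=1); sum of weights 1 + 2 + 2 + 4 + 1 = 10)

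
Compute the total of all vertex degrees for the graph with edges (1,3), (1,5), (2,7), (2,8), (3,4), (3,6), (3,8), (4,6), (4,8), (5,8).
20 (handshake: sum of degrees = 2|E| = 2 x 10 = 20)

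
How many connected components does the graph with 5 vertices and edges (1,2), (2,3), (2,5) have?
2 (components: {1, 2, 3, 5}, {4})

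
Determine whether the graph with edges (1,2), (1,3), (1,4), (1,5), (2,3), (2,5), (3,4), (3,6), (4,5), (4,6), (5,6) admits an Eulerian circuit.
No (2 vertices have odd degree: {2, 6}; Eulerian circuit requires 0)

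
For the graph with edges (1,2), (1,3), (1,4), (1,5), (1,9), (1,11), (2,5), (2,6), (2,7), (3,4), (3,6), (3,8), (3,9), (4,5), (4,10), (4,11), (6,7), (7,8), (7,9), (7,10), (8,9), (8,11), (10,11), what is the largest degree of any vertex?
6 (attained at vertex 1)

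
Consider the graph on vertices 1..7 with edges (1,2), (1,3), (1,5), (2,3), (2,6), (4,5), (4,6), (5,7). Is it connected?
Yes (BFS from 1 visits [1, 2, 3, 5, 6, 4, 7] — all 7 vertices reached)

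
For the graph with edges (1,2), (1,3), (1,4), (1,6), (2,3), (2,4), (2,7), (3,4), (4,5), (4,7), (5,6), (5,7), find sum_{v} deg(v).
24 (handshake: sum of degrees = 2|E| = 2 x 12 = 24)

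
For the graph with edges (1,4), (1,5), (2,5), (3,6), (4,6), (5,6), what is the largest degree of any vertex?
3 (attained at vertices 5, 6)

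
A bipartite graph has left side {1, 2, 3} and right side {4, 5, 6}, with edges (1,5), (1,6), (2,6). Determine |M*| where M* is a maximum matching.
2 (matching: (1,5), (2,6); upper bound min(|L|,|R|) = min(3,3) = 3)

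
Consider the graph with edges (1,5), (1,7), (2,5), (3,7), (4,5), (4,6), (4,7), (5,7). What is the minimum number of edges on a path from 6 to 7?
2 (path: 6 -> 4 -> 7, 2 edges)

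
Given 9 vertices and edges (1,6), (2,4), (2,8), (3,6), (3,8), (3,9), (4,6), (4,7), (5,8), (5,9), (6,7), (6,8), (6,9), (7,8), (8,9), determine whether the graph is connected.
Yes (BFS from 1 visits [1, 6, 3, 4, 7, 8, 9, 2, 5] — all 9 vertices reached)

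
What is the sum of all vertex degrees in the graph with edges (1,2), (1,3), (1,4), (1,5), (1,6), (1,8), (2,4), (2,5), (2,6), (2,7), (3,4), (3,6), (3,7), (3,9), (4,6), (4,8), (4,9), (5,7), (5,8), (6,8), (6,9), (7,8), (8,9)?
46 (handshake: sum of degrees = 2|E| = 2 x 23 = 46)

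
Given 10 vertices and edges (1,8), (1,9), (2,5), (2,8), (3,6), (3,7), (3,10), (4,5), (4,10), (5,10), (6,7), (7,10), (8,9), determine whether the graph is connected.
Yes (BFS from 1 visits [1, 8, 9, 2, 5, 4, 10, 3, 7, 6] — all 10 vertices reached)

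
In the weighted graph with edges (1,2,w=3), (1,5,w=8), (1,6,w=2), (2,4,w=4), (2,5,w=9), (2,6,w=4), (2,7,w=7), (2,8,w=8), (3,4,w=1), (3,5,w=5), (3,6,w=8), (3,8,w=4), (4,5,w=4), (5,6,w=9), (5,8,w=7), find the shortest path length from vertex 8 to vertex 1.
11 (path: 8 -> 2 -> 1; weights 8 + 3 = 11)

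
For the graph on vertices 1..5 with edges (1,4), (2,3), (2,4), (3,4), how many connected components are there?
2 (components: {1, 2, 3, 4}, {5})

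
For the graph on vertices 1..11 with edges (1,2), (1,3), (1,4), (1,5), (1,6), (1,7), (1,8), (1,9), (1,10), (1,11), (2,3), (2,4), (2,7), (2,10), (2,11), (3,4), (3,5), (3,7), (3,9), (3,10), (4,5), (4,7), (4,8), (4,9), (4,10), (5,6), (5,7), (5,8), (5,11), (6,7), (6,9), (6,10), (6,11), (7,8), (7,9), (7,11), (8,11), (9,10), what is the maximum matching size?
5 (matching: (1,11), (2,10), (3,9), (4,8), (6,7); upper bound floor(n/2) = floor(11/2) = 5)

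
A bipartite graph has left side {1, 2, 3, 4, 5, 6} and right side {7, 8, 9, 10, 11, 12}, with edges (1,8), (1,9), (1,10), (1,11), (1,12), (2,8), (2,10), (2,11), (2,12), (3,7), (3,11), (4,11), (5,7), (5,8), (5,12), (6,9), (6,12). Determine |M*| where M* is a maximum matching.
6 (matching: (1,12), (2,10), (3,7), (4,11), (5,8), (6,9); upper bound min(|L|,|R|) = min(6,6) = 6)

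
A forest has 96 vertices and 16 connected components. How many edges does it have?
80 (Each of the 16 component trees on V_i vertices has V_i - 1 edges; summing gives V - C = 96 - 16 = 80)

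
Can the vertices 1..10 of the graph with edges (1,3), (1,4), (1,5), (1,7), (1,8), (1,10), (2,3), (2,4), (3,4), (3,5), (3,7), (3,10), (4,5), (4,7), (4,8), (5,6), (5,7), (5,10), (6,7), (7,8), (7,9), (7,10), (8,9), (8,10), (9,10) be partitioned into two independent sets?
No (odd cycle of length 3: 3 -> 1 -> 5 -> 3)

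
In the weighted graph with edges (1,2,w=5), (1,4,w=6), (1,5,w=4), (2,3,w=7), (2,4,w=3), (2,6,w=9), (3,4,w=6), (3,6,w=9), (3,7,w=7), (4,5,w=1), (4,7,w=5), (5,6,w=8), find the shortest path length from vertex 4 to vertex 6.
9 (path: 4 -> 5 -> 6; weights 1 + 8 = 9)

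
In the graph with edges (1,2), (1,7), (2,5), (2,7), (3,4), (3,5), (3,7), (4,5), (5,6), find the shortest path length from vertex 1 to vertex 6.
3 (path: 1 -> 2 -> 5 -> 6, 3 edges)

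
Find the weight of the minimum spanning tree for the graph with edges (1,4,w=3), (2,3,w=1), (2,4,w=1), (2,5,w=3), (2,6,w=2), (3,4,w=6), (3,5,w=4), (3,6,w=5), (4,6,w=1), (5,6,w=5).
9 (MST edges: (1,4,w=3), (2,3,w=1), (2,4,w=1), (2,5,w=3), (4,6,w=1); sum of weights 3 + 1 + 1 + 3 + 1 = 9)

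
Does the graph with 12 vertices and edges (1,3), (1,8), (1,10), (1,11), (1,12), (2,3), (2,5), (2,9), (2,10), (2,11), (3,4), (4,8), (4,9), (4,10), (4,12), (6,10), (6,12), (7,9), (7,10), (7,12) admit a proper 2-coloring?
Yes. Partition: {1, 2, 4, 6, 7}, {3, 5, 8, 9, 10, 11, 12}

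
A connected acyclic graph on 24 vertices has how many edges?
23 (A tree on V vertices has V - 1 edges, so 24 - 1 = 23)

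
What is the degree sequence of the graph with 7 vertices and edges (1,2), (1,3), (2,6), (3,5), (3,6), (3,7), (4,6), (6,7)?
[4, 4, 2, 2, 2, 1, 1] (degrees: deg(1)=2, deg(2)=2, deg(3)=4, deg(4)=1, deg(5)=1, deg(6)=4, deg(7)=2)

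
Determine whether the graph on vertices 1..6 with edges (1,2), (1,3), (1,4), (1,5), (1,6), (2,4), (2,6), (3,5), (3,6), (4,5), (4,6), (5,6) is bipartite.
No (odd cycle of length 3: 2 -> 1 -> 6 -> 2)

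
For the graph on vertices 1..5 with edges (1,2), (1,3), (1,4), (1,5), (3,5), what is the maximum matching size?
2 (matching: (1,4), (3,5); upper bound floor(n/2) = floor(5/2) = 2)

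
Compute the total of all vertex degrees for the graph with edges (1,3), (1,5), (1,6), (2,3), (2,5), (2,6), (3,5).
14 (handshake: sum of degrees = 2|E| = 2 x 7 = 14)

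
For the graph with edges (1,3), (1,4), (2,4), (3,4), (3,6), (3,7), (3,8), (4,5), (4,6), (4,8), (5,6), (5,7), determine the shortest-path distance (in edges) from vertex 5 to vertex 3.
2 (path: 5 -> 4 -> 3, 2 edges)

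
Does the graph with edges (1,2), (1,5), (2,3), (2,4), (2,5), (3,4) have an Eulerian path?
Yes — and in fact it has an Eulerian circuit (the graph is connected and all 5 vertices have even degree)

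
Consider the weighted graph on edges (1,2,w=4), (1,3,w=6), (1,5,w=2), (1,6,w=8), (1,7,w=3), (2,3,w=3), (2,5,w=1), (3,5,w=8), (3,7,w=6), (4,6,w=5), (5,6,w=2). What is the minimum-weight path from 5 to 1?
2 (path: 5 -> 1; weights 2 = 2)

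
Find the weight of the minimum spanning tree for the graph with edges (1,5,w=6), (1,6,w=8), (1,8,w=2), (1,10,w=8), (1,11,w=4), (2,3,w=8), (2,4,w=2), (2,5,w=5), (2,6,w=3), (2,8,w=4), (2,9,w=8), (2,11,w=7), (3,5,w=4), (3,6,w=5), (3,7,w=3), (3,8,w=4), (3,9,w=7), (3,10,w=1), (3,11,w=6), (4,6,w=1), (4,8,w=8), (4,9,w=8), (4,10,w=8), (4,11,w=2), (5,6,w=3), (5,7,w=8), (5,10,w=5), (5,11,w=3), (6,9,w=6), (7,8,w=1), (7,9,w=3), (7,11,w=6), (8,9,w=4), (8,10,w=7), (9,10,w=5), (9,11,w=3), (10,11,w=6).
21 (MST edges: (1,8,w=2), (2,4,w=2), (3,7,w=3), (3,10,w=1), (4,6,w=1), (4,11,w=2), (5,6,w=3), (7,8,w=1), (7,9,w=3), (9,11,w=3); sum of weights 2 + 2 + 3 + 1 + 1 + 2 + 3 + 1 + 3 + 3 = 21)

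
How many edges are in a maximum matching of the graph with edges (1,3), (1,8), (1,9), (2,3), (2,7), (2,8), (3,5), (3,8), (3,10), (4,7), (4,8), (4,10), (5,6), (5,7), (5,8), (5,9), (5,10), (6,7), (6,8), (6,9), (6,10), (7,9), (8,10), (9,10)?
5 (matching: (1,8), (2,3), (4,10), (5,7), (6,9); upper bound floor(n/2) = floor(10/2) = 5)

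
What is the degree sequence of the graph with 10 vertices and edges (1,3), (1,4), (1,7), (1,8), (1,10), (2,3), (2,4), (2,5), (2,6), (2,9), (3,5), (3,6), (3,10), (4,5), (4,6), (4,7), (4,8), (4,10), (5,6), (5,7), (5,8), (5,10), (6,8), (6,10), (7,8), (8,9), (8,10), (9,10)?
[7, 7, 7, 7, 6, 5, 5, 5, 4, 3] (degrees: deg(1)=5, deg(2)=5, deg(3)=5, deg(4)=7, deg(5)=7, deg(6)=6, deg(7)=4, deg(8)=7, deg(9)=3, deg(10)=7)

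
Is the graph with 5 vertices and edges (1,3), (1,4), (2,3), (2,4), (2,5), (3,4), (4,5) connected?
Yes (BFS from 1 visits [1, 3, 4, 2, 5] — all 5 vertices reached)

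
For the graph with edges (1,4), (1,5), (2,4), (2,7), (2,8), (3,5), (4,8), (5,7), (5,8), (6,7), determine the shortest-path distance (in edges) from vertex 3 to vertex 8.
2 (path: 3 -> 5 -> 8, 2 edges)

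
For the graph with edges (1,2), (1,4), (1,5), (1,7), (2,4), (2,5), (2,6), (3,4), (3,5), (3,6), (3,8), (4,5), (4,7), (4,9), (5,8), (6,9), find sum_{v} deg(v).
32 (handshake: sum of degrees = 2|E| = 2 x 16 = 32)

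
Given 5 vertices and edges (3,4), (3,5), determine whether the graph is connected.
No, it has 3 components: {1}, {2}, {3, 4, 5}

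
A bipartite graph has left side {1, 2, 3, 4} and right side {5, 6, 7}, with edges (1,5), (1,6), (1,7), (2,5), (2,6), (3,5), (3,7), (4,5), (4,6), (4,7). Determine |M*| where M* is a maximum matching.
3 (matching: (1,7), (2,6), (3,5); upper bound min(|L|,|R|) = min(4,3) = 3)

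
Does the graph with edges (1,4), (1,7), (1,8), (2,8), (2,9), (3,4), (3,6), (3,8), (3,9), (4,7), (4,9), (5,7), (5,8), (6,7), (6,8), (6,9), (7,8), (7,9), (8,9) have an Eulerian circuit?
No (2 vertices have odd degree: {1, 8}; Eulerian circuit requires 0)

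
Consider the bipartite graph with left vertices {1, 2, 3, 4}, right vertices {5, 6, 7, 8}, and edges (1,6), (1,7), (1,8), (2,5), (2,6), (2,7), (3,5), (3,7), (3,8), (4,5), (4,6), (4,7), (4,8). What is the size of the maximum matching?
4 (matching: (1,8), (2,7), (3,5), (4,6); upper bound min(|L|,|R|) = min(4,4) = 4)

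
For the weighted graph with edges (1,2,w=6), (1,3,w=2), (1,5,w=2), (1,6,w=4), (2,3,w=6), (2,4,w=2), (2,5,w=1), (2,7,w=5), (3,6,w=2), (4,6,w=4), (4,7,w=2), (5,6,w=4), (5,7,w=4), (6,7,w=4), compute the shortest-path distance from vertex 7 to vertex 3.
6 (path: 7 -> 6 -> 3; weights 4 + 2 = 6)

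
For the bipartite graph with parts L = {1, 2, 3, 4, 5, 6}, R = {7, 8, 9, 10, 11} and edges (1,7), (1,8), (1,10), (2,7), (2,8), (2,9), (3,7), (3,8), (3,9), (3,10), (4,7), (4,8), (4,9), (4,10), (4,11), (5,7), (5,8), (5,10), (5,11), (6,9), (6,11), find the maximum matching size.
5 (matching: (1,10), (2,9), (3,8), (4,11), (5,7); upper bound min(|L|,|R|) = min(6,5) = 5)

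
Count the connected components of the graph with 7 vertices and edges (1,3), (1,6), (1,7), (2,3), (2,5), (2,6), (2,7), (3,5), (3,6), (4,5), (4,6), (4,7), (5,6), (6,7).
1 (components: {1, 2, 3, 4, 5, 6, 7})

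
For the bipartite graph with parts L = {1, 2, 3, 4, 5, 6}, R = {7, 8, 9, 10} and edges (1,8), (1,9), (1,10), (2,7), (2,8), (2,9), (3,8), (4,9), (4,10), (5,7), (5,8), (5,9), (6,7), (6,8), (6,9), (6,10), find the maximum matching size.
4 (matching: (1,10), (2,9), (3,8), (5,7); upper bound min(|L|,|R|) = min(6,4) = 4)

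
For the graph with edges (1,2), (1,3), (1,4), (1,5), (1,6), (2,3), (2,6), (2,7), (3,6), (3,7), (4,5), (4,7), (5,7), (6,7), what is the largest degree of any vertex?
5 (attained at vertices 1, 7)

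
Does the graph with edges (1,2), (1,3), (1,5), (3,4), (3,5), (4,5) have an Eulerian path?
No (4 vertices have odd degree: {1, 2, 3, 5}; Eulerian path requires 0 or 2)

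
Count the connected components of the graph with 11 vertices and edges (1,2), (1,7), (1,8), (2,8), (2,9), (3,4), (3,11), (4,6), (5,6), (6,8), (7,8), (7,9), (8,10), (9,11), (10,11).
1 (components: {1, 2, 3, 4, 5, 6, 7, 8, 9, 10, 11})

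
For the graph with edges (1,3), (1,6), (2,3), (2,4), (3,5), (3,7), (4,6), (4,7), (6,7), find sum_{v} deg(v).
18 (handshake: sum of degrees = 2|E| = 2 x 9 = 18)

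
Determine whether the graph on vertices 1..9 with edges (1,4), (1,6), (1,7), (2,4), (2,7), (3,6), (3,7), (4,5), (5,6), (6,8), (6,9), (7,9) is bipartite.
Yes. Partition: {1, 2, 3, 5, 8, 9}, {4, 6, 7}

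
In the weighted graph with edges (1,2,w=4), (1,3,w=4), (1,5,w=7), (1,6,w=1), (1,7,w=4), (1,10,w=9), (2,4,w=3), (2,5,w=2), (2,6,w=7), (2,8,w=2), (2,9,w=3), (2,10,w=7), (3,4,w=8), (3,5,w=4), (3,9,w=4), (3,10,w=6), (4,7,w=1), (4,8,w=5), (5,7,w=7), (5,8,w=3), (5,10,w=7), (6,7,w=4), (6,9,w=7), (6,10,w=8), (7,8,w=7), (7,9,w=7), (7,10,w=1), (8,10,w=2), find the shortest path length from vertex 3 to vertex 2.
6 (path: 3 -> 5 -> 2; weights 4 + 2 = 6)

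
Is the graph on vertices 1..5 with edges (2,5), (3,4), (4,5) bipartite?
Yes. Partition: {1, 2, 4}, {3, 5}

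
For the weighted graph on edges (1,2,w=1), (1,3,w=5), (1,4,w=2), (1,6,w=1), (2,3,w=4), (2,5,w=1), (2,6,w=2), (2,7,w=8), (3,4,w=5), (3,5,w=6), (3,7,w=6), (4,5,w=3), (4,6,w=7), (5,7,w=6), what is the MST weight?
15 (MST edges: (1,2,w=1), (1,4,w=2), (1,6,w=1), (2,3,w=4), (2,5,w=1), (3,7,w=6); sum of weights 1 + 2 + 1 + 4 + 1 + 6 = 15)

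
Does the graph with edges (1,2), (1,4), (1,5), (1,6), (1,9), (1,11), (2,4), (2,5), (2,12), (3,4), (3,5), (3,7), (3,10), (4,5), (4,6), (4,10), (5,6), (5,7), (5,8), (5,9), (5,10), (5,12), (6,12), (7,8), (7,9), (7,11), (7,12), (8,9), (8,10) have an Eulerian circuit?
Yes (the graph is connected and all 12 vertices have even degree)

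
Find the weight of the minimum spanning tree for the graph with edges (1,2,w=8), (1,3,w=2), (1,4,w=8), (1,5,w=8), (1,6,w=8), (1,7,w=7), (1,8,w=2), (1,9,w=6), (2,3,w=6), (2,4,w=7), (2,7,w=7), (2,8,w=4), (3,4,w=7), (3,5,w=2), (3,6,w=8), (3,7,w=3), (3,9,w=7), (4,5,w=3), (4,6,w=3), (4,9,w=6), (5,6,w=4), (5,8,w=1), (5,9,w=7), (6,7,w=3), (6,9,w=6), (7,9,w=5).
23 (MST edges: (1,3,w=2), (1,8,w=2), (2,8,w=4), (3,7,w=3), (4,5,w=3), (4,6,w=3), (5,8,w=1), (7,9,w=5); sum of weights 2 + 2 + 4 + 3 + 3 + 3 + 1 + 5 = 23)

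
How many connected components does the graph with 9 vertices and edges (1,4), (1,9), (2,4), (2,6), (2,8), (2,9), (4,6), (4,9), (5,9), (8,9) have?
3 (components: {1, 2, 4, 5, 6, 8, 9}, {3}, {7})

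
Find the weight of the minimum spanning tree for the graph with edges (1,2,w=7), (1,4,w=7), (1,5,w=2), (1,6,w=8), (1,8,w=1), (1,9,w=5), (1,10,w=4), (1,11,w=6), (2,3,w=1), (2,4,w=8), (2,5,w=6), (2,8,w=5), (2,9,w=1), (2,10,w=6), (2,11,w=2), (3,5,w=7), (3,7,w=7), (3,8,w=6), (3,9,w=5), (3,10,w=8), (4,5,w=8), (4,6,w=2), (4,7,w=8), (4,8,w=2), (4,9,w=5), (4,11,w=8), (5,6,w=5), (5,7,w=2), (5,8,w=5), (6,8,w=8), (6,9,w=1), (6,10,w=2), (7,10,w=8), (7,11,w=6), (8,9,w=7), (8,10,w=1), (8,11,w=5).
15 (MST edges: (1,5,w=2), (1,8,w=1), (2,3,w=1), (2,9,w=1), (2,11,w=2), (4,6,w=2), (4,8,w=2), (5,7,w=2), (6,9,w=1), (8,10,w=1); sum of weights 2 + 1 + 1 + 1 + 2 + 2 + 2 + 2 + 1 + 1 = 15)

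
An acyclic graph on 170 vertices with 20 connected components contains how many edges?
150 (Each of the 20 component trees on V_i vertices has V_i - 1 edges; summing gives V - C = 170 - 20 = 150)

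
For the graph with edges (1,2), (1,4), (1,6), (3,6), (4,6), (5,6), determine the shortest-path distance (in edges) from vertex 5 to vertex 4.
2 (path: 5 -> 6 -> 4, 2 edges)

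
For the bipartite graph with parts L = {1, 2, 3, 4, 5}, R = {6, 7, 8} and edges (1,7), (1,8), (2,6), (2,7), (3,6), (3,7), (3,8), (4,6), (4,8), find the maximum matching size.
3 (matching: (1,8), (2,7), (3,6); upper bound min(|L|,|R|) = min(5,3) = 3)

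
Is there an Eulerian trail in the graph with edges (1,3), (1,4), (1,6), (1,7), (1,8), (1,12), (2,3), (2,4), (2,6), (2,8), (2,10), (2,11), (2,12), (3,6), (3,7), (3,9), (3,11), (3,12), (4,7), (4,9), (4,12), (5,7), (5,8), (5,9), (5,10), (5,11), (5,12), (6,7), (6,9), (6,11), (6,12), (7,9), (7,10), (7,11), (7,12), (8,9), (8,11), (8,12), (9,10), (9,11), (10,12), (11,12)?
No (6 vertices have odd degree: {2, 3, 4, 6, 7, 10}; Eulerian path requires 0 or 2)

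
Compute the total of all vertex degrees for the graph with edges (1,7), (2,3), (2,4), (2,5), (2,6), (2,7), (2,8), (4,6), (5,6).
18 (handshake: sum of degrees = 2|E| = 2 x 9 = 18)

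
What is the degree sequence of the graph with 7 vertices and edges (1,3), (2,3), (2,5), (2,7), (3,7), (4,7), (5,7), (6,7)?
[5, 3, 3, 2, 1, 1, 1] (degrees: deg(1)=1, deg(2)=3, deg(3)=3, deg(4)=1, deg(5)=2, deg(6)=1, deg(7)=5)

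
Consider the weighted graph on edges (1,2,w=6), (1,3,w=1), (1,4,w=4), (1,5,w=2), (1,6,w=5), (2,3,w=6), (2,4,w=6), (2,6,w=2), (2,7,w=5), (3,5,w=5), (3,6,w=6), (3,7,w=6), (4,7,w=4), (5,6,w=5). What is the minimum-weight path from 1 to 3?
1 (path: 1 -> 3; weights 1 = 1)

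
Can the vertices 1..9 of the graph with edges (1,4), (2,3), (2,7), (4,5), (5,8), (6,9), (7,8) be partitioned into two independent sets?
Yes. Partition: {1, 3, 5, 7, 9}, {2, 4, 6, 8}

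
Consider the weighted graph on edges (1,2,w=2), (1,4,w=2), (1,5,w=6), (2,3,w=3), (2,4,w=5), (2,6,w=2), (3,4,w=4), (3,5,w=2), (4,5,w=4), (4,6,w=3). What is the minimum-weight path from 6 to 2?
2 (path: 6 -> 2; weights 2 = 2)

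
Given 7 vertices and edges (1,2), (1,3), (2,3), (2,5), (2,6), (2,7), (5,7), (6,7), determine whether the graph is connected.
No, it has 2 components: {1, 2, 3, 5, 6, 7}, {4}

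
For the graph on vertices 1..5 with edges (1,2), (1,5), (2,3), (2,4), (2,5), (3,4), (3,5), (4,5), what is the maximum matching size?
2 (matching: (2,4), (3,5); upper bound floor(n/2) = floor(5/2) = 2)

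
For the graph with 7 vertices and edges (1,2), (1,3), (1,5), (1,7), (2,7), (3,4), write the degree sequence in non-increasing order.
[4, 2, 2, 2, 1, 1, 0] (degrees: deg(1)=4, deg(2)=2, deg(3)=2, deg(4)=1, deg(5)=1, deg(6)=0, deg(7)=2)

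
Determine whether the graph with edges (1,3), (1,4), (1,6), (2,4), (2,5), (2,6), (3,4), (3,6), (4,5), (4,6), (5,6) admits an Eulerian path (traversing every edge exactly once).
No (6 vertices have odd degree: {1, 2, 3, 4, 5, 6}; Eulerian path requires 0 or 2)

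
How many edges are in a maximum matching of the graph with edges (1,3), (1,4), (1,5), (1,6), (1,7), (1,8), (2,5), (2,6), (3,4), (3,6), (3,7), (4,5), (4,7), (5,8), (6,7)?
4 (matching: (1,8), (2,5), (3,6), (4,7); upper bound floor(n/2) = floor(8/2) = 4)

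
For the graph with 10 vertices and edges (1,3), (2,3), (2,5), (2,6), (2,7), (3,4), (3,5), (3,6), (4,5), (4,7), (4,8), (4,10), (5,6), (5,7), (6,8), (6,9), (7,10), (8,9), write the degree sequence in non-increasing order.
[5, 5, 5, 5, 4, 4, 3, 2, 2, 1] (degrees: deg(1)=1, deg(2)=4, deg(3)=5, deg(4)=5, deg(5)=5, deg(6)=5, deg(7)=4, deg(8)=3, deg(9)=2, deg(10)=2)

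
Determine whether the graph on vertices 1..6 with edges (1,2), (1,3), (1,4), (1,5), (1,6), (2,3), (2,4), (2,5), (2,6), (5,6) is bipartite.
No (odd cycle of length 3: 2 -> 1 -> 3 -> 2)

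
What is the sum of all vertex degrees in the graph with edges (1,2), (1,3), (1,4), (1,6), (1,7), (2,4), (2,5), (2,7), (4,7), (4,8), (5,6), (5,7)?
24 (handshake: sum of degrees = 2|E| = 2 x 12 = 24)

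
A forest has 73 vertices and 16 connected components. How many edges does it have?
57 (Each of the 16 component trees on V_i vertices has V_i - 1 edges; summing gives V - C = 73 - 16 = 57)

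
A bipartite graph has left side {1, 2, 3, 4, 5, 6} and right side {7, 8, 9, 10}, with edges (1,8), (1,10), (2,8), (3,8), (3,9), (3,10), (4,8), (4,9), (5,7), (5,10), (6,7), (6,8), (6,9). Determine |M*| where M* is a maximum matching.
4 (matching: (1,10), (2,8), (3,9), (5,7); upper bound min(|L|,|R|) = min(6,4) = 4)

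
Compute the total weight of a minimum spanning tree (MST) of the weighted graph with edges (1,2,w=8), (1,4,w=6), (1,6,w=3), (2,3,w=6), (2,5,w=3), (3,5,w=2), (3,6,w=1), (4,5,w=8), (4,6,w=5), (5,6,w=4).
14 (MST edges: (1,6,w=3), (2,5,w=3), (3,5,w=2), (3,6,w=1), (4,6,w=5); sum of weights 3 + 3 + 2 + 1 + 5 = 14)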